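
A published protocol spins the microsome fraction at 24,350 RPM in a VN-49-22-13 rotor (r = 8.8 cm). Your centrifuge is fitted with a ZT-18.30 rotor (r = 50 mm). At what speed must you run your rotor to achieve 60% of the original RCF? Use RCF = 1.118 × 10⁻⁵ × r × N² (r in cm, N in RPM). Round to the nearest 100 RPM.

RCF_original = 1.118 × 10⁻⁵ × 8.8 × (24350)² = 1.118 × 10⁻⁵ × 8.8 × 592,922,500 ≈ 58,334.1 × g
Target RCF = 0.6 × 58,334.1 ≈ 35,000.5 × g
Your rotor: r = 50 mm = 5.0 cm
35,000.5 = 1.118 × 10⁻⁵ × 5 × N²
N² = 35,000.5 / (5.59 × 10⁻⁵) = 626,127,013
N ≈ √626,127,013 ≈ 25,022.5

25000 RPM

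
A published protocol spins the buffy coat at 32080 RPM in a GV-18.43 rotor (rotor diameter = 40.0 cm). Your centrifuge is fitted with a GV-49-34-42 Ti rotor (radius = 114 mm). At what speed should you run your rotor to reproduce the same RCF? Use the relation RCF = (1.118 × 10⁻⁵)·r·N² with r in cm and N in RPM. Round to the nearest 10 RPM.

Original rotor: r = 40.0 / 2 = 20 cm
RCF_original = 1.118 × 10⁻⁵ × 20 × (32080)² = 1.118 × 10⁻⁵ × 20 × 1,029,126,400 ≈ 230,112.7 × g
Your rotor: r = 114 mm = 11.4 cm
230,112.7 = 1.118 × 10⁻⁵ × 11.4 × N²
N² = 230,112.7 / (12.7452 × 10⁻⁵) = 1,805,485,202
N ≈ √1,805,485,202 ≈ 42,491.0

42490 RPM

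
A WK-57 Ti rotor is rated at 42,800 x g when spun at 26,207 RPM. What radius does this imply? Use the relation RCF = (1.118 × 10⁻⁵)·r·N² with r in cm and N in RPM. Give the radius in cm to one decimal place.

r ≈ 5.6 cm

RCF = 1.118 × 10⁻⁵ × r × N²
42800 = 1.118 × 10⁻⁵ × r × (26207)²
r = 42800 / (1.118 × 10⁻⁵ × 686,806,849) = 42800 / 7678.501 ≈ 5.574 cm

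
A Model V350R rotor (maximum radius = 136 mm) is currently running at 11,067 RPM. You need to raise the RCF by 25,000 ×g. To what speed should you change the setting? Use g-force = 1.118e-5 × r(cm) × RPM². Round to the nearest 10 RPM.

r = 136 mm = 13.6 cm
Current RCF = 1.118 × 10⁻⁵ × 13.6 × (11067)² = 1.118 × 10⁻⁵ × 13.6 × 122,478,489 ≈ 18,622.6 × g
Target RCF = 18,622.6 + 25,000 = 43,622.6 × g
N² = 43,622.6 / (15.2048 × 10⁻⁵) = 286,900,189
N ≈ √286,900,189 ≈ 16,938.1

≈ 16940 RPM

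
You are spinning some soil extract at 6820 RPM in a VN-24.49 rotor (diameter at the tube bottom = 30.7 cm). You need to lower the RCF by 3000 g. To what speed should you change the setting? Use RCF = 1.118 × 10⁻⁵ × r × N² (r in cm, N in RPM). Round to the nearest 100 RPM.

N₂ ≈ 5400 RPM

r = 30.7 / 2 = 15.35 cm
Current RCF = 1.118 × 10⁻⁵ × 15.35 × (6820)² = 1.118 × 10⁻⁵ × 15.35 × 46,512,400 ≈ 7,982.1 × g
Target RCF = 7,982.1 − 3,000 = 4,982.1 × g
N² = 4,982.1 / (17.1613 × 10⁻⁵) = 29,031,017
N ≈ √29,031,017 ≈ 5,388.0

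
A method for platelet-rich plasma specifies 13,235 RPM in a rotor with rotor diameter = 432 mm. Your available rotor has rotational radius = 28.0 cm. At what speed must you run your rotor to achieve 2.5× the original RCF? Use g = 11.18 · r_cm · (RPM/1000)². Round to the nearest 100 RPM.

Original rotor: r = 432 mm / 2 = 216 mm = 21.6 cm
RCF = 11.18 × r × (N/1000)²
RCF_original = 11.18 × 21.6 × (13.235)² = 11.18 × 21.6 × 175.165225 ≈ 42,300.3 × g
Target RCF = 2.5 × 42,300.3 ≈ 105,750.8 × g
105,750.8 = 11.18 × 28 × (N/1000)²
(N/1000)² = 105,750.8 / 313.04 = 337.8188
N = 1000 × √337.8188 ≈ 18,379.8

18400 RPM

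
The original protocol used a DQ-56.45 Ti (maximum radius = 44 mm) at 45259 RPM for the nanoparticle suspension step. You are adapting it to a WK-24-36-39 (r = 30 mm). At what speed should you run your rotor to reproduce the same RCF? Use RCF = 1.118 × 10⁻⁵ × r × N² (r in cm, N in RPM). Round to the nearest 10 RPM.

Original rotor: r = 44 mm = 4.4 cm
RCF_original = 1.118 × 10⁻⁵ × 4.4 × (45259)² = 1.118 × 10⁻⁵ × 4.4 × 2,048,377,081 ≈ 100,763.8 × g
Your rotor: r = 30 mm = 3.0 cm
100,763.8 = 1.118 × 10⁻⁵ × 3 × N²
N² = 100,763.8 / (3.354 × 10⁻⁵) = 3,004,287,418
N ≈ √3,004,287,418 ≈ 54,811.4

≈ 54810 RPM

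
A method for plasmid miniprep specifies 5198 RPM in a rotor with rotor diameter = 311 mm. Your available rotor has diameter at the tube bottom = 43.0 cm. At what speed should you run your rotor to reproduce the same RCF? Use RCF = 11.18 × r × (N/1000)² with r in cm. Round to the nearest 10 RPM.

≈ 4420 RPM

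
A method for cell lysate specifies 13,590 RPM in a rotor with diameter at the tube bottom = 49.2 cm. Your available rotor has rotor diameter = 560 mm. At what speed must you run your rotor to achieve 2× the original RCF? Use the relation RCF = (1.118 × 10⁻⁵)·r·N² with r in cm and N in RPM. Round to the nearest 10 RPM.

18010 RPM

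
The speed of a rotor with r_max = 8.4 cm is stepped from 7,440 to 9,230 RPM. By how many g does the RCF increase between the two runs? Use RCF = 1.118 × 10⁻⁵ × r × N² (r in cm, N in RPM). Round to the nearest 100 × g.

≈ 2800 g

RCF₁ = 1.118 × 10⁻⁵ × 8.4 × (7440)² = 1.118 × 10⁻⁵ × 8.4 × 55,353,600 ≈ 5,198.4 × g
RCF₂ = 1.118 × 10⁻⁵ × 8.4 × (9230)² = 1.118 × 10⁻⁵ × 8.4 × 85,192,900 ≈ 8,000.6 × g
Increase = 8,000.6 − 5,198.4 = 2,802.2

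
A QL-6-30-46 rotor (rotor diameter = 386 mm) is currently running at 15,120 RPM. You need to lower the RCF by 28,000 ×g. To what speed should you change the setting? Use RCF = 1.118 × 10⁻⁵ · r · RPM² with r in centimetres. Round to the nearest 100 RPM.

r = 386 mm / 2 = 193 mm = 19.3 cm
Current RCF = 1.118 × 10⁻⁵ × 19.3 × (15120)² = 1.118 × 10⁻⁵ × 19.3 × 228,614,400 ≈ 49,329 × g
Target RCF = 49,329 − 28,000 = 21,329 × g
N² = 21,329 / (21.5774 × 10⁻⁵) = 98,848,795
N ≈ √98,848,795 ≈ 9,942.3

≈ 9900 RPM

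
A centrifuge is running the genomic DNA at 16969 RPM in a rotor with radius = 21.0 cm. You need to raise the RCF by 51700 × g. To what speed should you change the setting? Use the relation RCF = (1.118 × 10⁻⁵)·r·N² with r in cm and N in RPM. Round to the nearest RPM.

22542 RPM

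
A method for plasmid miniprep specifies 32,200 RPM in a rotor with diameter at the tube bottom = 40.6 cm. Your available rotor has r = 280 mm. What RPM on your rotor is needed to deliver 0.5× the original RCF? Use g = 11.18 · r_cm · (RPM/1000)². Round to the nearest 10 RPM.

19390 RPM

Original rotor: r = 40.6 / 2 = 20.3 cm
RCF_original = 11.18 × 20.3 × (32.2)² = 11.18 × 20.3 × 1,036.84 ≈ 235,315 × g
Target RCF = 0.5 × 235,315 ≈ 117,657.5 × g
Your rotor: r = 280 mm = 28.0 cm
117,657.5 = 11.18 × 28 × (N/1000)²
(N/1000)² = 117,657.5 / 313.04 = 375.8545
N = 1000 × √375.8545 ≈ 19,387.0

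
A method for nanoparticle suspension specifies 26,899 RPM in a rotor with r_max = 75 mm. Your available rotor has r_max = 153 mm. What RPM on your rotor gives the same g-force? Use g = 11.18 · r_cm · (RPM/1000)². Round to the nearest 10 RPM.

18830 RPM

Original rotor: r = 75 mm = 7.5 cm
RCF_original = 11.18 × 7.5 × (26.899)² = 11.18 × 7.5 × 723.556201 ≈ 60,670.2 × g
Your rotor: r = 153 mm = 15.3 cm
60,670.2 = 11.18 × 15.3 × (N/1000)²
(N/1000)² = 60,670.2 / 171.054 = 354.6845
N = 1000 × √354.6845 ≈ 18,833.1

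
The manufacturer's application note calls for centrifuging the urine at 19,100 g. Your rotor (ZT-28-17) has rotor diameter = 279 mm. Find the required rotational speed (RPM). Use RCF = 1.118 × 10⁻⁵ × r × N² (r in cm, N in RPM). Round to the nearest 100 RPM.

r = 279 mm / 2 = 139.5 mm = 13.95 cm
19,100 = 1.118 × 10⁻⁵ × 13.95 × N²
N² = 19,100 / (15.5961 × 10⁻⁵) = 122,466,514
N ≈ √122,466,514 ≈ 11,066.5

N ≈ 11100 RPM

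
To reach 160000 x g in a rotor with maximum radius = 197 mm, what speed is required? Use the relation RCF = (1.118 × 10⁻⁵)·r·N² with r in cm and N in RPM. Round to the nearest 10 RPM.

≈ 26950 RPM

r = 197 mm = 19.7 cm
RCF = 1.118 × 10⁻⁵ × r × N²
160,000 = 1.118 × 10⁻⁵ × 19.7 × N²
N² = 160,000 / (22.0246 × 10⁻⁵) = 726,460,412
N ≈ √726,460,412 ≈ 26,952.9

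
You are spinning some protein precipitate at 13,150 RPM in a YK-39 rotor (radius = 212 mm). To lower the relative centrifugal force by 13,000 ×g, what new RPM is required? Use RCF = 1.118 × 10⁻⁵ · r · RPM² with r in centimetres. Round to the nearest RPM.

10866 RPM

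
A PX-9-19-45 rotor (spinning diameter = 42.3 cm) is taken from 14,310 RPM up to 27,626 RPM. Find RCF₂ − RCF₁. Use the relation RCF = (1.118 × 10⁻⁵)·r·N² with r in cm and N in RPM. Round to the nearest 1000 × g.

≈ 132000 ×g

r = 42.3 / 2 = 21.15 cm
RCF₁ = 1.118 × 10⁻⁵ × 21.15 × (14310)² = 1.118 × 10⁻⁵ × 21.15 × 204,776,100 ≈ 48,420.7 × g
RCF₂ = 1.118 × 10⁻⁵ × 21.15 × (27626)² = 1.118 × 10⁻⁵ × 21.15 × 763,195,876 ≈ 180,463 × g
Increase = 180,463 − 48,420.7 = 132,042.3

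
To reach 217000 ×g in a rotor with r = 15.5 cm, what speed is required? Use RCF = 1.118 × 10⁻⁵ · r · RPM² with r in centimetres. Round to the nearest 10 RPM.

≈ 35390 RPM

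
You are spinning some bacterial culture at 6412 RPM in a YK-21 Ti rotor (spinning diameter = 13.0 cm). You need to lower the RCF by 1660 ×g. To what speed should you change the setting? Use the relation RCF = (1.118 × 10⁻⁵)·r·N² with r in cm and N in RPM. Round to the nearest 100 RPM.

N₂ ≈ 4300 RPM

r = 13.0 / 2 = 6.5 cm
Current RCF = 1.118 × 10⁻⁵ × 6.5 × (6412)² = 1.118 × 10⁻⁵ × 6.5 × 41,113,744 ≈ 2,987.7 × g
Target RCF = 2,987.7 − 1,660 = 1,327.7 × g
N² = 1,327.7 / (7.267 × 10⁻⁵) = 18,270,263
N ≈ √18,270,263 ≈ 4,274.4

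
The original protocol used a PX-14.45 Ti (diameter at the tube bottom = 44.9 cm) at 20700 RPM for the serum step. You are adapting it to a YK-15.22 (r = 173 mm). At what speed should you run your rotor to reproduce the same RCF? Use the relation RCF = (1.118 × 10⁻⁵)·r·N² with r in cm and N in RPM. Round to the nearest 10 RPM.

≈ 23580 RPM

Original rotor: r = 44.9 / 2 = 22.45 cm
RCF = 1.118 × 10⁻⁵ × r × N²
RCF_original = 1.118 × 10⁻⁵ × 22.45 × (20700)² = 1.118 × 10⁻⁵ × 22.45 × 428,490,000 ≈ 107,547.1 × g
Your rotor: r = 173 mm = 17.3 cm
107,547.1 = 1.118 × 10⁻⁵ × 17.3 × N²
N² = 107,547.1 / (19.3414 × 10⁻⁵) = 556,046,098
N ≈ √556,046,098 ≈ 23,580.6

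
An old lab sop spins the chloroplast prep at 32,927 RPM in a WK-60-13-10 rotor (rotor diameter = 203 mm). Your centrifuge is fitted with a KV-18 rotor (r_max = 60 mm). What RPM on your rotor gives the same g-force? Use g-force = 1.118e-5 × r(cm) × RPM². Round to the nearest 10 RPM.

Original rotor: r = 203 mm / 2 = 101.5 mm = 10.15 cm
RCF = 1.118 × 10⁻⁵ × r × N²
RCF_original = 1.118 × 10⁻⁵ × 10.15 × (32927)² = 1.118 × 10⁻⁵ × 10.15 × 1,084,187,329 ≈ 123,030.3 × g
Your rotor: r = 60 mm = 6.0 cm
123,030.3 = 1.118 × 10⁻⁵ × 6 × N²
N² = 123,030.3 / (6.708 × 10⁻⁵) = 1,834,083,184
N ≈ √1,834,083,184 ≈ 42,826.2

42830 RPM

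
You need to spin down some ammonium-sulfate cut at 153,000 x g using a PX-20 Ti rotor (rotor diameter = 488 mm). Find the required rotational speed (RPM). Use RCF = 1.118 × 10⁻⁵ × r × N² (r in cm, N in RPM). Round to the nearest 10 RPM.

r = 488 mm / 2 = 244 mm = 24.4 cm
153,000 = 1.118 × 10⁻⁵ × 24.4 × N²
N² = 153,000 / (27.2792 × 10⁻⁵) = 560,866,888
N ≈ √560,866,888 ≈ 23,682.6

≈ 23680 RPM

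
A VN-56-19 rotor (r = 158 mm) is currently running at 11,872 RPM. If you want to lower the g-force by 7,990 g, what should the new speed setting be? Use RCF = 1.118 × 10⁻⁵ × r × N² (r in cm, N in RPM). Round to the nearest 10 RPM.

N₂ ≈ 9780 RPM

r = 158 mm = 15.8 cm
Current RCF = 1.118 × 10⁻⁵ × 15.8 × (11872)² = 1.118 × 10⁻⁵ × 15.8 × 140,944,384 ≈ 24,897 × g
Target RCF = 24,897 − 7,990 = 16,907 × g
N² = 16,907 / (17.6644 × 10⁻⁵) = 95,712,280
N ≈ √95,712,280 ≈ 9,783.3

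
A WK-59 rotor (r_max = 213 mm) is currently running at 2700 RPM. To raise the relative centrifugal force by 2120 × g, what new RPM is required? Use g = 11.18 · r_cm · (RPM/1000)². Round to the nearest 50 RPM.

r = 213 mm = 21.3 cm
Current RCF = 11.18 × 21.3 × (2.7)² = 11.18 × 21.3 × 7.29 ≈ 1,736 × g
Target RCF = 1,736 + 2,120 = 3,856 × g
(N/1000)² = 3,856 / 238.134 = 16.19256
N = 1000 × √16.19256 ≈ 4,024.0

≈ 4000 RPM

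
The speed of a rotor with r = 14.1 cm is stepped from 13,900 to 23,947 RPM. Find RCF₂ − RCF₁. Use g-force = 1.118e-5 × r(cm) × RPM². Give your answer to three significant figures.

RCF₁ = 1.118 × 10⁻⁵ × 14.1 × (13900)² = 1.118 × 10⁻⁵ × 14.1 × 193,210,000 ≈ 30,457.2 × g
RCF₂ = 1.118 × 10⁻⁵ × 14.1 × (23947)² = 1.118 × 10⁻⁵ × 14.1 × 573,458,809 ≈ 90,398.9 × g
Increase = 90,398.9 − 30,457.2 = 59,941.7

≈ 59900 × g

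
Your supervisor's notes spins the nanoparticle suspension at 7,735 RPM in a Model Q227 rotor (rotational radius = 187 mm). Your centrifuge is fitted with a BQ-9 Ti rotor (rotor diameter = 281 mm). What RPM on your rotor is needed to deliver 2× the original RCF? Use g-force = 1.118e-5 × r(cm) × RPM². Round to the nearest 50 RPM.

≈ 12600 RPM

Original rotor: r = 187 mm = 18.7 cm
RCF = 1.118 × 10⁻⁵ × r × N²
RCF_original = 1.118 × 10⁻⁵ × 18.7 × (7735)² = 1.118 × 10⁻⁵ × 18.7 × 59,830,225 ≈ 12,508.5 × g
Target RCF = 2 × 12,508.5 ≈ 25,017 × g
Your rotor: r = 281 mm / 2 = 140.5 mm = 14.05 cm
25,017 = 1.118 × 10⁻⁵ × 14.05 × N²
N² = 25,017 / (15.7079 × 10⁻⁵) = 159,263,810
N ≈ √159,263,810 ≈ 12,620.0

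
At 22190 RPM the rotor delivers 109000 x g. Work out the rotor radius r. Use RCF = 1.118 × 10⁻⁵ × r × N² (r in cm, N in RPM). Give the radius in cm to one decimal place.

19.8 cm

109000 = 1.118 × 10⁻⁵ × r × (22190)²
r = 109000 / (1.118 × 10⁻⁵ × 492,396,100) = 109000 / 5504.988 ≈ 19.800 cm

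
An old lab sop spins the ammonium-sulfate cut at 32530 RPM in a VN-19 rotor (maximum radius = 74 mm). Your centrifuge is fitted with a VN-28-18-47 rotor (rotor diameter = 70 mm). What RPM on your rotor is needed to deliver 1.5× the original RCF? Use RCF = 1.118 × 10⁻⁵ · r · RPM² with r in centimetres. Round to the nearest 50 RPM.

Original rotor: r = 74 mm = 7.4 cm
RCF = 1.118 × 10⁻⁵ × r × N²
RCF_original = 1.118 × 10⁻⁵ × 7.4 × (32530)² = 1.118 × 10⁻⁵ × 7.4 × 1,058,200,900 ≈ 87,547.1 × g
Target RCF = 1.5 × 87,547.1 ≈ 131,320.7 × g
Your rotor: r = 70 mm / 2 = 35 mm = 3.5 cm
131,320.7 = 1.118 × 10⁻⁵ × 3.5 × N²
N² = 131,320.7 / (3.913 × 10⁻⁵) = 3,356,010,733
N ≈ √3,356,010,733 ≈ 57,931.1

≈ 57950 RPM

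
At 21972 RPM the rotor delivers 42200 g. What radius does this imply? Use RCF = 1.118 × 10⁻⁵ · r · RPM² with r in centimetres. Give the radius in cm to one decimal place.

42200 = 1.118 × 10⁻⁵ × r × (21972)²
r = 42200 / (1.118 × 10⁻⁵ × 482,768,784) = 42200 / 5397.355 ≈ 7.819 cm

r ≈ 7.8 cm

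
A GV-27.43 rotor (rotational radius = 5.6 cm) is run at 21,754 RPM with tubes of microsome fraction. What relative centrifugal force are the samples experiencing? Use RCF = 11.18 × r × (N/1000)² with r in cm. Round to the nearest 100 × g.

29600 × g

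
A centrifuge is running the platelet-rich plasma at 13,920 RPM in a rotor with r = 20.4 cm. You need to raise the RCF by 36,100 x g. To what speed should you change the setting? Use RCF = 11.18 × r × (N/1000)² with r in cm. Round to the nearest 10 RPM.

Current RCF = 11.18 × 20.4 × (13.92)² = 11.18 × 20.4 × 193.7664 ≈ 44,192.7 × g
Target RCF = 44,192.7 + 36,100 = 80,292.7 × g
(N/1000)² = 80,292.7 / 228.072 = 352.0498
N = 1000 × √352.0498 ≈ 18,763.0

18760 RPM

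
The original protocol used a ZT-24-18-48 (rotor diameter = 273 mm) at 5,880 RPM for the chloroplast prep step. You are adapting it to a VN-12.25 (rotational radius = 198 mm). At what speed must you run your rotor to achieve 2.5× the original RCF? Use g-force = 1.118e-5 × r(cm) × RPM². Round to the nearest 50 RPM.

Original rotor: r = 273 mm / 2 = 136.5 mm = 13.65 cm
RCF_original = 1.118 × 10⁻⁵ × 13.65 × (5880)² = 1.118 × 10⁻⁵ × 13.65 × 34,574,400 ≈ 5,276.3 × g
Target RCF = 2.5 × 5,276.3 ≈ 13,190.8 × g
Your rotor: r = 198 mm = 19.8 cm
13,190.8 = 1.118 × 10⁻⁵ × 19.8 × N²
N² = 13,190.8 / (22.1364 × 10⁻⁵) = 59,588,732
N ≈ √59,588,732 ≈ 7,719.4

≈ 7700 RPM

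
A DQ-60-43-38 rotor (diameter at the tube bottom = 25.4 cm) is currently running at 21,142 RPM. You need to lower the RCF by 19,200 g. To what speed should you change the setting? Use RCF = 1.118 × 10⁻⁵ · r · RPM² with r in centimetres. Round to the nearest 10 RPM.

r = 25.4 / 2 = 12.7 cm
Current RCF = 1.118 × 10⁻⁵ × 12.7 × (21142)² = 1.118 × 10⁻⁵ × 12.7 × 446,984,164 ≈ 63,465.5 × g
Target RCF = 63,465.5 − 19,200 = 44,265.5 × g
N² = 44,265.5 / (14.1986 × 10⁻⁵) = 311,759,610
N ≈ √311,759,610 ≈ 17,656.7

≈ 17660 RPM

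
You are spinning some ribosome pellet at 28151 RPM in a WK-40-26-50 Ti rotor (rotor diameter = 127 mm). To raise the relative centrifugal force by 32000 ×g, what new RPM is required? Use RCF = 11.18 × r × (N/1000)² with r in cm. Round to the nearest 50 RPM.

35250 RPM

r = 127 mm / 2 = 63.5 mm = 6.35 cm
Current RCF = 11.18 × 6.35 × (28.151)² = 11.18 × 6.35 × 792.478801 ≈ 56,260.4 × g
Target RCF = 56,260.4 + 32,000 = 88,260.4 × g
(N/1000)² = 88,260.4 / 70.993 = 1243.227
N = 1000 × √1243.227 ≈ 35,259.4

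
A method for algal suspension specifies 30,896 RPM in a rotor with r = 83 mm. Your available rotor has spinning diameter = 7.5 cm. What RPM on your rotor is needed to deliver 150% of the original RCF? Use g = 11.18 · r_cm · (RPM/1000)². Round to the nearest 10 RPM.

Original rotor: r = 83 mm = 8.3 cm
RCF = 11.18 × r × (N/1000)²
RCF_original = 11.18 × 8.3 × (30.896)² = 11.18 × 8.3 × 954.562816 ≈ 88,577.7 × g
Target RCF = 1.5 × 88,577.7 ≈ 132,866.5 × g
Your rotor: r = 7.5 / 2 = 3.75 cm
132,866.5 = 11.18 × 3.75 × (N/1000)²
(N/1000)² = 132,866.5 / 41.925 = 3169.147
N = 1000 × √3169.147 ≈ 56,295.2

≈ 56300 RPM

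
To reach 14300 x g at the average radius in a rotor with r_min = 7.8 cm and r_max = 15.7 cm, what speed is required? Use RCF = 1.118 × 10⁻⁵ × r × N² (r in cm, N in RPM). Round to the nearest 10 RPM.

≈ 10430 RPM

r_avg = (7.8 + 15.7) / 2 = 11.75 cm
RCF = 1.118 × 10⁻⁵ × r × N²
14,300 = 1.118 × 10⁻⁵ × 11.75 × N²
N² = 14,300 / (13.1365 × 10⁻⁵) = 108,857,001
N ≈ √108,857,001 ≈ 10,433.5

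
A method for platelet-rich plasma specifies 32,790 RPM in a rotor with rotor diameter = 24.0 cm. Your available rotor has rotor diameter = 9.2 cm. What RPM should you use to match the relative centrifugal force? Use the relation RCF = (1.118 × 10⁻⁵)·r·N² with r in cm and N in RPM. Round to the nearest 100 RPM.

Original rotor: r = 24.0 / 2 = 12 cm
RCF_original = 1.118 × 10⁻⁵ × 12 × (32790)² = 1.118 × 10⁻⁵ × 12 × 1,075,184,100 ≈ 144,246.7 × g
Your rotor: r = 9.2 / 2 = 4.6 cm
144,246.7 = 1.118 × 10⁻⁵ × 4.6 × N²
N² = 144,246.7 / (5.1428 × 10⁻⁵) = 2,804,828,109
N ≈ √2,804,828,109 ≈ 52,960.6

≈ 53000 RPM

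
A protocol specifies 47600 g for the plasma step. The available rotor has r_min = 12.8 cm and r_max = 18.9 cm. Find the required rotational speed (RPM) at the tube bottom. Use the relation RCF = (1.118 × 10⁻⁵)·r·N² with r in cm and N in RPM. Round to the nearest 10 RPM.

Use r_max = 18.9 cm.
47,600 = 1.118 × 10⁻⁵ × 18.9 × N²
N² = 47,600 / (21.1302 × 10⁻⁵) = 225,269,993
N ≈ √225,269,993 ≈ 15,009.0

N ≈ 15010 RPM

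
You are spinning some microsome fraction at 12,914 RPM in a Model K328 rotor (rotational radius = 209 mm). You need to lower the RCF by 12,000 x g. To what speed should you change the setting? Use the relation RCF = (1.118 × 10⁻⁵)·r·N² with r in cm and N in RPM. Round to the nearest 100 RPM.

N₂ ≈ 10700 RPM

r = 209 mm = 20.9 cm
Current RCF = 1.118 × 10⁻⁵ × 20.9 × (12914)² = 1.118 × 10⁻⁵ × 20.9 × 166,771,396 ≈ 38,968.1 × g
Target RCF = 38,968.1 − 12,000 = 26,968.1 × g
N² = 26,968.1 / (23.3662 × 10⁻⁵) = 115,415,001
N ≈ √115,415,001 ≈ 10,743.1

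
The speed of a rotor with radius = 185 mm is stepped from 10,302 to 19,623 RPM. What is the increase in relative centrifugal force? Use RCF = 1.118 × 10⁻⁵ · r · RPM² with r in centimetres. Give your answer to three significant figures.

≈ 57700 x g

r = 185 mm = 18.5 cm
RCF₁ = 1.118 × 10⁻⁵ × 18.5 × (10302)² = 1.118 × 10⁻⁵ × 18.5 × 106,131,204 ≈ 21,951.1 × g
RCF₂ = 1.118 × 10⁻⁵ × 18.5 × (19623)² = 1.118 × 10⁻⁵ × 18.5 × 385,062,129 ≈ 79,642.4 × g
Increase = 79,642.4 − 21,951.1 = 57,691.3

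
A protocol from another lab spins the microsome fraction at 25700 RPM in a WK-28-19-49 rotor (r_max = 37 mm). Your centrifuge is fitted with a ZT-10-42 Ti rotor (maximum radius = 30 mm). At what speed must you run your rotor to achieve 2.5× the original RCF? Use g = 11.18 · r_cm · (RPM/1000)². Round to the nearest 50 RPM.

Original rotor: r = 37 mm = 3.7 cm
RCF_original = 11.18 × 3.7 × (25.7)² = 11.18 × 3.7 × 660.49 ≈ 27,321.8 × g
Target RCF = 2.5 × 27,321.8 ≈ 68,304.5 × g
Your rotor: r = 30 mm = 3.0 cm
68,304.5 = 11.18 × 3 × (N/1000)²
(N/1000)² = 68,304.5 / 33.54 = 2036.509
N = 1000 × √2036.509 ≈ 45,127.7

45150 RPM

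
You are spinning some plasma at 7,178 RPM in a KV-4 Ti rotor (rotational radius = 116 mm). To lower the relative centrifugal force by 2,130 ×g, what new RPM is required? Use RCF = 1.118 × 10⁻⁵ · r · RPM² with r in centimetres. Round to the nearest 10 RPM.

r = 116 mm = 11.6 cm
Current RCF = 1.118 × 10⁻⁵ × 11.6 × (7178)² = 1.118 × 10⁻⁵ × 11.6 × 51,523,684 ≈ 6,682 × g
Target RCF = 6,682 − 2,130 = 4,552 × g
N² = 4,552 / (12.9688 × 10⁻⁵) = 35,099,624
N ≈ √35,099,624 ≈ 5,924.5

5920 RPM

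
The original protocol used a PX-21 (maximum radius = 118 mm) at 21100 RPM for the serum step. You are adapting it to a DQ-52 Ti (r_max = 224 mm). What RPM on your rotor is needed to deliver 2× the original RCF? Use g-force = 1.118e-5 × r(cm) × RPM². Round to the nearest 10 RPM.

≈ 21660 RPM

Original rotor: r = 118 mm = 11.8 cm
RCF = 1.118 × 10⁻⁵ × r × N²
RCF_original = 1.118 × 10⁻⁵ × 11.8 × (21100)² = 1.118 × 10⁻⁵ × 11.8 × 445,210,000 ≈ 58,733.9 × g
Target RCF = 2 × 58,733.9 ≈ 117,467.8 × g
Your rotor: r = 224 mm = 22.4 cm
117,467.8 = 1.118 × 10⁻⁵ × 22.4 × N²
N² = 117,467.8 / (25.0432 × 10⁻⁵) = 469,060,663
N ≈ √469,060,663 ≈ 21,657.8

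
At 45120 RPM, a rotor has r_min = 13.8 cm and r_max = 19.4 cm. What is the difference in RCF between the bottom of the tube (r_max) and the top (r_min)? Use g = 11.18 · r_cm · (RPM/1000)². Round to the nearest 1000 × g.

ΔRCF = 11.18 × (r_max − r_min) × (N/1000)² = 11.18 × 5.6 × 2,035.8144 ≈ 127,458.3

ΔRCF ≈ 127000 ×g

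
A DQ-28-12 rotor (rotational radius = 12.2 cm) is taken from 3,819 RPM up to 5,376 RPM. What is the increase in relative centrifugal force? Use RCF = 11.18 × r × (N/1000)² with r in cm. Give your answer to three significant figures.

≈ 1950 g

RCF₁ = 11.18 × 12.2 × (3.819)² = 11.18 × 12.2 × 14.584761 ≈ 1,989.3 × g
RCF₂ = 11.18 × 12.2 × (5.376)² = 11.18 × 12.2 × 28.901376 ≈ 3,942 × g
Increase = 3,942 − 1,989.3 = 1,952.7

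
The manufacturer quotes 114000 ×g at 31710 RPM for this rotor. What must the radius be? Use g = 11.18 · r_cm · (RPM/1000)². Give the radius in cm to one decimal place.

r ≈ 10.1 cm

114000 = 11.18 × r × (31.71)²
r = 114000 / (11.18 × 1005.5241) = 114000 / 11241.76 ≈ 10.141 cm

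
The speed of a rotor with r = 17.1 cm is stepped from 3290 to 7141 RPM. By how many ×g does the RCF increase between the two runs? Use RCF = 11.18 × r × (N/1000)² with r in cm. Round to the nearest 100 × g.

7700 ×g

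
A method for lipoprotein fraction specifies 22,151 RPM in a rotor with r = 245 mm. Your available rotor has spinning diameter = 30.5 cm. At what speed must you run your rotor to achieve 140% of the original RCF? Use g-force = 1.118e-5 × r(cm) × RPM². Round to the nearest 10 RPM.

33220 RPM

Original rotor: r = 245 mm = 24.5 cm
RCF_original = 1.118 × 10⁻⁵ × 24.5 × (22151)² = 1.118 × 10⁻⁵ × 24.5 × 490,666,801 ≈ 134,398.5 × g
Target RCF = 1.4 × 134,398.5 ≈ 188,157.9 × g
Your rotor: r = 30.5 / 2 = 15.25 cm
188,157.9 = 1.118 × 10⁻⁵ × 15.25 × N²
N² = 188,157.9 / (17.0495 × 10⁻⁵) = 1,103,597,759
N ≈ √1,103,597,759 ≈ 33,220.4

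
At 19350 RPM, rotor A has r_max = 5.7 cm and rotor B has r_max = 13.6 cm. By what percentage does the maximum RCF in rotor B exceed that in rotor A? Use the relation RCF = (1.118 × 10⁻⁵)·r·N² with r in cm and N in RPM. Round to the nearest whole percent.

139%

At equal RPM, RCF scales linearly with r: ratio = 13.6 / 5.7 = 2.3860.
So rotor B delivers 138.6% more g-force.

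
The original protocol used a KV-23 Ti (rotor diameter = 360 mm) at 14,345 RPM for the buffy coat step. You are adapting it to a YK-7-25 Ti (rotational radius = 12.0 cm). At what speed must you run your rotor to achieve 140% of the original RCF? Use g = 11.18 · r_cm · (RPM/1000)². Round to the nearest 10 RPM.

20790 RPM

Original rotor: r = 360 mm / 2 = 180 mm = 18 cm
RCF = 11.18 × r × (N/1000)²
RCF_original = 11.18 × 18 × (14.345)² = 11.18 × 18 × 205.779025 ≈ 41,411 × g
Target RCF = 1.4 × 41,411 ≈ 57,975.4 × g
57,975.4 = 11.18 × 12 × (N/1000)²
(N/1000)² = 57,975.4 / 134.16 = 432.1363
N = 1000 × √432.1363 ≈ 20,787.9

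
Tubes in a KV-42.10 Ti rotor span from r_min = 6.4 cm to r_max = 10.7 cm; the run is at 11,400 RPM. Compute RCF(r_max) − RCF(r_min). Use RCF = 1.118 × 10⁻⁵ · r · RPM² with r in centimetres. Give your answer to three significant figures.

6250 g

ΔRCF = 1.118 × 10⁻⁵ × (r_max − r_min) × N² = 1.118 × 10⁻⁵ × 4.3 × 129,960,000 ≈ 6,247.7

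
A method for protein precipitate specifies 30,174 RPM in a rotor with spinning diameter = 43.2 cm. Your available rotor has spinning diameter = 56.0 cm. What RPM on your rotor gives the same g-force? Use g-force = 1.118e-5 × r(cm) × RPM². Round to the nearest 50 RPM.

≈ 26500 RPM

Original rotor: r = 43.2 / 2 = 21.6 cm
RCF_original = 1.118 × 10⁻⁵ × 21.6 × (30174)² = 1.118 × 10⁻⁵ × 21.6 × 910,470,276 ≈ 219,867.6 × g
Your rotor: r = 56.0 / 2 = 28 cm
219,867.6 = 1.118 × 10⁻⁵ × 28 × N²
N² = 219,867.6 / (31.304 × 10⁻⁵) = 702,362,637
N ≈ √702,362,637 ≈ 26,502.1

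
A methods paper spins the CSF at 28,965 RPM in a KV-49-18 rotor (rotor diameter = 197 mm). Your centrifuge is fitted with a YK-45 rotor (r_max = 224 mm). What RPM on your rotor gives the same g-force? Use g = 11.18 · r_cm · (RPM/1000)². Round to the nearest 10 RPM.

≈ 19210 RPM

Original rotor: r = 197 mm / 2 = 98.5 mm = 9.85 cm
RCF_original = 11.18 × 9.85 × (28.965)² = 11.18 × 9.85 × 838.971225 ≈ 92,390 × g
Your rotor: r = 224 mm = 22.4 cm
92,390 = 11.18 × 22.4 × (N/1000)²
(N/1000)² = 92,390 / 250.432 = 368.9225
N = 1000 × √368.9225 ≈ 19,207.4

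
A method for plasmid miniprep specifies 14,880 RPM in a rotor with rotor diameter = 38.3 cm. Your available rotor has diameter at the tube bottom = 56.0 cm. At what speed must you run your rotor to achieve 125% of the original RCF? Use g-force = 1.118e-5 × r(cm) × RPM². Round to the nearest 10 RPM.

Original rotor: r = 38.3 / 2 = 19.15 cm
RCF_original = 1.118 × 10⁻⁵ × 19.15 × (14880)² = 1.118 × 10⁻⁵ × 19.15 × 221,414,400 ≈ 47,404.2 × g
Target RCF = 1.25 × 47,404.2 ≈ 59,255.2 × g
Your rotor: r = 56.0 / 2 = 28 cm
59,255.2 = 1.118 × 10⁻⁵ × 28 × N²
N² = 59,255.2 / (31.304 × 10⁻⁵) = 189,289,548
N ≈ √189,289,548 ≈ 13,758.3

13760 RPM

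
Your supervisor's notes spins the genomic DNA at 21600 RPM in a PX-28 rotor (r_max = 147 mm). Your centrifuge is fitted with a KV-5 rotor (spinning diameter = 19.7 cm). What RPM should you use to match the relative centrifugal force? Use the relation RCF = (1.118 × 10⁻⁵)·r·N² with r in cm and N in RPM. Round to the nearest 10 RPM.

≈ 26390 RPM

Original rotor: r = 147 mm = 14.7 cm
RCF_original = 1.118 × 10⁻⁵ × 14.7 × (21600)² = 1.118 × 10⁻⁵ × 14.7 × 466,560,000 ≈ 76,677.3 × g
Your rotor: r = 19.7 / 2 = 9.85 cm
76,677.3 = 1.118 × 10⁻⁵ × 9.85 × N²
N² = 76,677.3 / (11.0123 × 10⁻⁵) = 696,287,787
N ≈ √696,287,787 ≈ 26,387.3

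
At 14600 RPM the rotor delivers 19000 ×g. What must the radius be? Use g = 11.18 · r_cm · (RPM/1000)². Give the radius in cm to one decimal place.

r ≈ 8.0 cm

19000 = 11.18 × r × (14.6)²
r = 19000 / (11.18 × 213.16) = 19000 / 2383.129 ≈ 7.973 cm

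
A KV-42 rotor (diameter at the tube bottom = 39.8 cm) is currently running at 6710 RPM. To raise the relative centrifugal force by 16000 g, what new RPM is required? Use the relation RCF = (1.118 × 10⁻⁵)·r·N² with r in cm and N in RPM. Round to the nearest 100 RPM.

r = 39.8 / 2 = 19.9 cm
Current RCF = 1.118 × 10⁻⁵ × 19.9 × (6710)² = 1.118 × 10⁻⁵ × 19.9 × 45,024,100 ≈ 10,017.1 × g
Target RCF = 10,017.1 + 16,000 = 26,017.1 × g
N² = 26,017.1 / (22.2482 × 10⁻⁵) = 116,940,247
N ≈ √116,940,247 ≈ 10,813.9

10800 RPM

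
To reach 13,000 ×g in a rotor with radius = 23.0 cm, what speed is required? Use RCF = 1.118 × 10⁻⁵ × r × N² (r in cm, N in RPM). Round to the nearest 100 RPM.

≈ 7100 RPM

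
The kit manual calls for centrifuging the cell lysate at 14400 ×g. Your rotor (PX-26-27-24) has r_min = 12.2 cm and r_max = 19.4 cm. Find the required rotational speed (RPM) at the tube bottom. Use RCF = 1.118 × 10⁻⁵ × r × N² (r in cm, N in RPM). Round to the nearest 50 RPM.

Use r_max = 19.4 cm.
14,400 = 1.118 × 10⁻⁵ × 19.4 × N²
N² = 14,400 / (21.6892 × 10⁻⁵) = 66,392,490
N ≈ √66,392,490 ≈ 8,148.2

N ≈ 8150 RPM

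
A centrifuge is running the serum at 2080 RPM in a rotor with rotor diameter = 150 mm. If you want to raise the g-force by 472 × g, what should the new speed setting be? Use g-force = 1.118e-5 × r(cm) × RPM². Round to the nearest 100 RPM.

r = 150 mm / 2 = 75 mm = 7.5 cm
Current RCF = 1.118 × 10⁻⁵ × 7.5 × (2080)² = 1.118 × 10⁻⁵ × 7.5 × 4,326,400 ≈ 362.8 × g
Target RCF = 362.8 + 472 = 834.8 × g
N² = 834.8 / (8.385 × 10⁻⁵) = 9,955,874
N ≈ √9,955,874 ≈ 3,155.3

N₂ ≈ 3200 RPM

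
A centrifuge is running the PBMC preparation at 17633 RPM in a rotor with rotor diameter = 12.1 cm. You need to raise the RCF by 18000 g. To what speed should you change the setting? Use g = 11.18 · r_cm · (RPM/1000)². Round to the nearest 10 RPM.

24020 RPM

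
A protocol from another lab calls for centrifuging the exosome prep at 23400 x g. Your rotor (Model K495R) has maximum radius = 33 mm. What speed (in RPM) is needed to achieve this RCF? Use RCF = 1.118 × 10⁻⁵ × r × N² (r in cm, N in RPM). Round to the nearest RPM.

≈ 25184 RPM

r = 33 mm = 3.3 cm
23,400 = 1.118 × 10⁻⁵ × 3.3 × N²
N² = 23,400 / (3.6894 × 10⁻⁵) = 634,249,471
N ≈ √634,249,471 ≈ 25,184.3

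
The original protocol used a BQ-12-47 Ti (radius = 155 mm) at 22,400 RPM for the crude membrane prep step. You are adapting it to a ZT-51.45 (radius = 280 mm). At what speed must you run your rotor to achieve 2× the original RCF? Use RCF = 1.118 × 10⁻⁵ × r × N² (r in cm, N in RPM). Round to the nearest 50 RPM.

Original rotor: r = 155 mm = 15.5 cm
RCF_original = 1.118 × 10⁻⁵ × 15.5 × (22400)² = 1.118 × 10⁻⁵ × 15.5 × 501,760,000 ≈ 86,950 × g
Target RCF = 2 × 86,950 ≈ 173,900 × g
Your rotor: r = 280 mm = 28.0 cm
173,900 = 1.118 × 10⁻⁵ × 28 × N²
N² = 173,900 / (31.304 × 10⁻⁵) = 555,520,061
N ≈ √555,520,061 ≈ 23,569.5

≈ 23550 RPM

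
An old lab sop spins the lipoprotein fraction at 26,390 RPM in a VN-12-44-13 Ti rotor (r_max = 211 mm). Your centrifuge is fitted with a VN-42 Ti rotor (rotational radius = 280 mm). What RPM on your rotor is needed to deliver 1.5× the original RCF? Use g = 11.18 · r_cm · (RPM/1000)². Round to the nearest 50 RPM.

28050 RPM

Original rotor: r = 211 mm = 21.1 cm
RCF = 11.18 × r × (N/1000)²
RCF_original = 11.18 × 21.1 × (26.39)² = 11.18 × 21.1 × 696.4321 ≈ 164,286.9 × g
Target RCF = 1.5 × 164,286.9 ≈ 246,430.3 × g
Your rotor: r = 280 mm = 28.0 cm
246,430.3 = 11.18 × 28 × (N/1000)²
(N/1000)² = 246,430.3 / 313.04 = 787.2166
N = 1000 × √787.2166 ≈ 28,057.4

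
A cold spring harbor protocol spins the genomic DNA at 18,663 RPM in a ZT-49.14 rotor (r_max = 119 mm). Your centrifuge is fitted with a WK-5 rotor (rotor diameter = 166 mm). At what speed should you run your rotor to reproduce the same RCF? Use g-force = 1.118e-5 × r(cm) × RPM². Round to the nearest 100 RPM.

≈ 22300 RPM

Original rotor: r = 119 mm = 11.9 cm
RCF_original = 1.118 × 10⁻⁵ × 11.9 × (18663)² = 1.118 × 10⁻⁵ × 11.9 × 348,307,569 ≈ 46,339.5 × g
Your rotor: r = 166 mm / 2 = 83 mm = 8.3 cm
46,339.5 = 1.118 × 10⁻⁵ × 8.3 × N²
N² = 46,339.5 / (9.2794 × 10⁻⁵) = 499,380,348
N ≈ √499,380,348 ≈ 22,346.8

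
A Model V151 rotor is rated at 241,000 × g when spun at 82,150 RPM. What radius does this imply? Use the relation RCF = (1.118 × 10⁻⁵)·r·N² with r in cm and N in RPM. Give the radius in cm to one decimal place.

241000 = 1.118 × 10⁻⁵ × r × (82150)²
r = 241000 / (1.118 × 10⁻⁵ × 6,748,622,500) = 241000 / 75449.6 ≈ 3.194 cm

3.2 cm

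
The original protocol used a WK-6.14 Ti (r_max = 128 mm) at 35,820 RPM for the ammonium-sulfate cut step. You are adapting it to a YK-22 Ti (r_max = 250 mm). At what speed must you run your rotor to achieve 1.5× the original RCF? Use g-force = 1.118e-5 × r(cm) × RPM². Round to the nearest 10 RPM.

≈ 31390 RPM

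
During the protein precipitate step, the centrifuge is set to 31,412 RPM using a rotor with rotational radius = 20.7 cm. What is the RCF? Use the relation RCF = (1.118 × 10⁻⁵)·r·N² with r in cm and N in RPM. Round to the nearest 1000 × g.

RCF = 1.118 × 10⁻⁵ × 20.7 × (31412)² = 1.118 × 10⁻⁵ × 20.7 × 986,713,744 ≈ 228,351.2 × g

228000 x g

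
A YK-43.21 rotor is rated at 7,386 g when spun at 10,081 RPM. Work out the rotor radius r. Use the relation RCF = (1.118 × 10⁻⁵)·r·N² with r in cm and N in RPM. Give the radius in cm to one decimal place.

7386 = 1.118 × 10⁻⁵ × r × (10081)²
r = 7386 / (1.118 × 10⁻⁵ × 101,626,561) = 7386 / 1136.185 ≈ 6.501 cm

6.5 cm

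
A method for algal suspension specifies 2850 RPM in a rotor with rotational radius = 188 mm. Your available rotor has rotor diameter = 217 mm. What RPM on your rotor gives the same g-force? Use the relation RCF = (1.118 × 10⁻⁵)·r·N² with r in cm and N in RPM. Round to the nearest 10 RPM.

≈ 3750 RPM

Original rotor: r = 188 mm = 18.8 cm
RCF = 1.118 × 10⁻⁵ × r × N²
RCF_original = 1.118 × 10⁻⁵ × 18.8 × (2850)² = 1.118 × 10⁻⁵ × 18.8 × 8,122,500 ≈ 1,707.2 × g
Your rotor: r = 217 mm / 2 = 108.5 mm = 10.85 cm
1,707.2 = 1.118 × 10⁻⁵ × 10.85 × N²
N² = 1,707.2 / (12.1303 × 10⁻⁵) = 14,073,848
N ≈ √14,073,848 ≈ 3,751.5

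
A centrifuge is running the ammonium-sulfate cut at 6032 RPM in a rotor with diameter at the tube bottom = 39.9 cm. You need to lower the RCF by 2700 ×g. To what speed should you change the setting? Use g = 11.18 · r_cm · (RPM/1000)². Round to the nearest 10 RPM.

4930 RPM

r = 39.9 / 2 = 19.95 cm
Current RCF = 11.18 × 19.95 × (6.032)² = 11.18 × 19.95 × 36.385024 ≈ 8,115.4 × g
Target RCF = 8,115.4 − 2,700 = 5,415.4 × g
(N/1000)² = 5,415.4 / 223.041 = 24.27984
N = 1000 × √24.27984 ≈ 4,927.5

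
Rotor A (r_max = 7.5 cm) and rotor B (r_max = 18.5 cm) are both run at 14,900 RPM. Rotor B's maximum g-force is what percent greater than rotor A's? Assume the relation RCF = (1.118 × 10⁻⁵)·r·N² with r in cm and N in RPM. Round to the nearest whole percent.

147%

At equal RPM, RCF scales linearly with r: ratio = 18.5 / 7.5 = 2.4667.
So rotor B delivers 146.7% more g-force.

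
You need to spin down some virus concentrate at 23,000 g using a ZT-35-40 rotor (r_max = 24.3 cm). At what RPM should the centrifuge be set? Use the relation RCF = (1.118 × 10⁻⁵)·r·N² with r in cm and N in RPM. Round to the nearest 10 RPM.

9200 RPM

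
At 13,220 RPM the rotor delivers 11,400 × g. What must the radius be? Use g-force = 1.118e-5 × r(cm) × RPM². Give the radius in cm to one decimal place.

RCF = 1.118 × 10⁻⁵ × r × N²
11400 = 1.118 × 10⁻⁵ × r × (13220)²
r = 11400 / (1.118 × 10⁻⁵ × 174,768,400) = 11400 / 1953.911 ≈ 5.834 cm

≈ 5.8 cm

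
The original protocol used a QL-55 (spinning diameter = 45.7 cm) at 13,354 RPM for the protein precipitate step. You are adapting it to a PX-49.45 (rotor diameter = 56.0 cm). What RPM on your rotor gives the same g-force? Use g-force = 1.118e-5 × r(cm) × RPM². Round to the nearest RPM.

12064 RPM

Original rotor: r = 45.7 / 2 = 22.85 cm
RCF = 1.118 × 10⁻⁵ × r × N²
RCF_original = 1.118 × 10⁻⁵ × 22.85 × (13354)² = 1.118 × 10⁻⁵ × 22.85 × 178,329,316 ≈ 45,556.5 × g
Your rotor: r = 56.0 / 2 = 28 cm
45,556.5 = 1.118 × 10⁻⁵ × 28 × N²
N² = 45,556.5 / (31.304 × 10⁻⁵) = 145,529,325
N ≈ √145,529,325 ≈ 12,063.6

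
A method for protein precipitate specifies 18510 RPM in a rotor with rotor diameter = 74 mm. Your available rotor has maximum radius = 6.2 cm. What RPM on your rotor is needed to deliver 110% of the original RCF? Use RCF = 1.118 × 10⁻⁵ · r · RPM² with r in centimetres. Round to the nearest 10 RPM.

Original rotor: r = 74 mm / 2 = 37 mm = 3.7 cm
RCF_original = 1.118 × 10⁻⁵ × 3.7 × (18510)² = 1.118 × 10⁻⁵ × 3.7 × 342,620,100 ≈ 14,172.8 × g
Target RCF = 1.1 × 14,172.8 ≈ 15,590.1 × g
15,590.1 = 1.118 × 10⁻⁵ × 6.2 × N²
N² = 15,590.1 / (6.9316 × 10⁻⁵) = 224,913,440
N ≈ √224,913,440 ≈ 14,997.1

≈ 15000 RPM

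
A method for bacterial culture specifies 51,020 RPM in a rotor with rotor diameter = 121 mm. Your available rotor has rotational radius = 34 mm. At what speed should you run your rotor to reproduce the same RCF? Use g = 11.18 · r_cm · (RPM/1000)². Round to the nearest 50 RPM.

Original rotor: r = 121 mm / 2 = 60.5 mm = 6.05 cm
RCF_original = 11.18 × 6.05 × (51.02)² = 11.18 × 6.05 × 2,603.0404 ≈ 176,067 × g
Your rotor: r = 34 mm = 3.4 cm
176,067 = 11.18 × 3.4 × (N/1000)²
(N/1000)² = 176,067 / 38.012 = 4631.879
N = 1000 × √4631.879 ≈ 68,057.9

68050 RPM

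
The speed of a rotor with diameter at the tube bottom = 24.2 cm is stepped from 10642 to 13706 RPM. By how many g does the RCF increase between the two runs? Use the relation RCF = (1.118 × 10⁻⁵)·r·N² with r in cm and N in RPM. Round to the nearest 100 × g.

r = 24.2 / 2 = 12.1 cm
RCF₁ = 1.118 × 10⁻⁵ × 12.1 × (10642)² = 1.118 × 10⁻⁵ × 12.1 × 113,252,164 ≈ 15,320.5 × g
RCF₂ = 1.118 × 10⁻⁵ × 12.1 × (13706)² = 1.118 × 10⁻⁵ × 12.1 × 187,854,436 ≈ 25,412.6 × g
Increase = 25,412.6 − 15,320.5 = 10,092.1

10100 g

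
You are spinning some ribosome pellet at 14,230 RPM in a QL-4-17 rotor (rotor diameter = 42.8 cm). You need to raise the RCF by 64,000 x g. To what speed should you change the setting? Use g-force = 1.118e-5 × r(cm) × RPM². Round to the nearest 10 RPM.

r = 42.8 / 2 = 21.4 cm
Current RCF = 1.118 × 10⁻⁵ × 21.4 × (14230)² = 1.118 × 10⁻⁵ × 21.4 × 202,492,900 ≈ 48,446.8 × g
Target RCF = 48,446.8 + 64,000 = 112,446.8 × g
N² = 112,446.8 / (23.9252 × 10⁻⁵) = 469,993,145
N ≈ √469,993,145 ≈ 21,679.3

N₂ ≈ 21680 RPM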